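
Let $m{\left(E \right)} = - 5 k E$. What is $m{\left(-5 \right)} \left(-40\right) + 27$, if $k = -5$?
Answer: $5027$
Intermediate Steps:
$m{\left(E \right)} = 25 E$ ($m{\left(E \right)} = \left(-5\right) \left(-5\right) E = 25 E$)
$m{\left(-5 \right)} \left(-40\right) + 27 = 25 \left(-5\right) \left(-40\right) + 27 = \left(-125\right) \left(-40\right) + 27 = 5000 + 27 = 5027$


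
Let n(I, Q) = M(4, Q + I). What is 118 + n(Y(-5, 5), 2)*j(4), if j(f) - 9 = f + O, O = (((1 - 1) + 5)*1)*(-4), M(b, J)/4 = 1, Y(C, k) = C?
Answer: 90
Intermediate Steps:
M(b, J) = 4 (M(b, J) = 4*1 = 4)
O = -20 (O = ((0 + 5)*1)*(-4) = (5*1)*(-4) = 5*(-4) = -20)
n(I, Q) = 4
j(f) = -11 + f (j(f) = 9 + (f - 20) = 9 + (-20 + f) = -11 + f)
118 + n(Y(-5, 5), 2)*j(4) = 118 + 4*(-11 + 4) = 118 + 4*(-7) = 118 - 28 = 90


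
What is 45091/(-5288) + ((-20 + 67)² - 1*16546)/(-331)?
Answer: 60888935/1750328 ≈ 34.787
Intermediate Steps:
45091/(-5288) + ((-20 + 67)² - 1*16546)/(-331) = 45091*(-1/5288) + (47² - 16546)*(-1/331) = -45091/5288 + (2209 - 16546)*(-1/331) = -45091/5288 - 14337*(-1/331) = -45091/5288 + 14337/331 = 60888935/1750328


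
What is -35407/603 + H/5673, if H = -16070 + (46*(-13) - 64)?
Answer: -70317769/1140273 ≈ -61.667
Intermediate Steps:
H = -16732 (H = -16070 + (-598 - 64) = -16070 - 662 = -16732)
-35407/603 + H/5673 = -35407/603 - 16732/5673 = -70317769/1140273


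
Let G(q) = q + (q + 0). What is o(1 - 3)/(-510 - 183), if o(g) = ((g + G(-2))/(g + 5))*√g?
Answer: 2*I*√2/693 ≈ 0.0040814*I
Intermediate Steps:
G(q) = 2*q (G(q) = q + q = 2*q)
o(g) = √g*(-4 + g)/(5 + g) (o(g) = ((g + 2*(-2))/(g + 5))*√g = ((g - 4)/(5 + g))*√g = ((-4 + g)/(5 + g))*√g = √g*(-4 + g)/(5 + g))
o(1 - 3)/(-510 - 183) = (√(1 - 3)*(-4 + (1 - 3))/(5 + (1 - 3)))/(-510 - 183) = (√(-2)*(-4 - 2)/(5 - 2))/(-693) = -I*√2*(-6)/(693*3) = -(-2)*I*√2/693 = 2*I*√2/693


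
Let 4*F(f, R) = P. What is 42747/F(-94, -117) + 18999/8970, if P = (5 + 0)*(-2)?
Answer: -51119079/2990 ≈ -17097.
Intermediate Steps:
P = -10 (P = 5*(-2) = -10)
F(f, R) = -5/2 (F(f, R) = (¼)*(-10) = -5/2)
42747/F(-94, -117) + 18999/8970 = 42747/(-5/2) + 18999/8970 = 42747*(-⅖) + 18999*(1/8970) = -85494/5 + 6333/2990 = -51119079/2990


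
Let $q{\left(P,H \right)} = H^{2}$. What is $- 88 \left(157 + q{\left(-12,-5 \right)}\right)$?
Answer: $-16016$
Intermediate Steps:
$- 88 \left(157 + q{\left(-12,-5 \right)}\right) = - 88 \left(157 + \left(-5\right)^{2}\right) = - 88 \left(157 + 25\right) = \left(-88\right) 182 = -16016$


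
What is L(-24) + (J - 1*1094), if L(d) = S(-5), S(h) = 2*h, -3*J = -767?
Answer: -2545/3 ≈ -848.33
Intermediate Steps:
J = 767/3 (J = -⅓*(-767) = 767/3 ≈ 255.67)
L(d) = -10 (L(d) = 2*(-5) = -10)
L(-24) + (J - 1*1094) = -10 + (767/3 - 1*1094) = -10 + (767/3 - 1094) = -10 - 2515/3 = -2545/3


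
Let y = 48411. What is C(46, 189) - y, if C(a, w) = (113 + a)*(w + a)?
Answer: -11046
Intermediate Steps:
C(a, w) = (113 + a)*(a + w)
C(46, 189) - y = (46² + 113*46 + 113*189 + 46*189) - 1*48411 = (2116 + 5198 + 21357 + 8694) - 48411 = 37365 - 48411 = -11046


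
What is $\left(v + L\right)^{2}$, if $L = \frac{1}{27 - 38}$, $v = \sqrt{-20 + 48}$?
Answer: $\frac{3389}{121} - \frac{4 \sqrt{7}}{11} \approx 27.046$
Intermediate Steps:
$v = 2 \sqrt{7}$ ($v = \sqrt{28} = 2 \sqrt{7} \approx 5.2915$)
$L = - \frac{1}{11}$ ($L = \frac{1}{-11} = - \frac{1}{11} \approx -0.090909$)
$\left(v + L\right)^{2} = \left(2 \sqrt{7} - \frac{1}{11}\right)^{2} = \left(- \frac{1}{11} + 2 \sqrt{7}\right)^{2}$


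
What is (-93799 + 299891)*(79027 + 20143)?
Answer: 20438143640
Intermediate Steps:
(-93799 + 299891)*(79027 + 20143) = 206092*99170 = 20438143640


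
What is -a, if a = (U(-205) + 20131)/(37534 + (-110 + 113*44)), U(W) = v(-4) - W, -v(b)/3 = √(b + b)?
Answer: -5084/10599 + I*√2/7066 ≈ -0.47967 + 0.00020014*I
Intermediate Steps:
v(b) = -3*√2*√b (v(b) = -3*√(b + b) = -3*√2*√b)
U(W) = -W - 6*I*√2 (U(W) = -3*√2*√(-4) - W = -3*√2*2*I - W = -6*I*√2 - W = -W - 6*I*√2)
a = 5084/10599 - I*√2/7066 (a = ((-1*(-205) - 6*I*√2) + 20131)/(37534 + (-110 + 113*44)) = ((205 - 6*I*√2) + 20131)/(37534 + (-110 + 4972)) = (20336 - 6*I*√2)/(37534 + 4862) = (20336 - 6*I*√2)/42396 = (20336 - 6*I*√2)*(1/42396) = 5084/10599 - I*√2/7066 ≈ 0.47967 - 0.00020014*I)
-a = -(5084/10599 - I*√2/7066) = -5084/10599 + I*√2/7066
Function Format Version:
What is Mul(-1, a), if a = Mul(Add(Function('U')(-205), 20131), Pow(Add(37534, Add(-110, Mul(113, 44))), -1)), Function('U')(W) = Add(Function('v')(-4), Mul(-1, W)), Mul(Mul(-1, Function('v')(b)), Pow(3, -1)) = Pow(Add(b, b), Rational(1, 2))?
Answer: Add(Rational(-5084, 10599), Mul(Rational(1, 7066), I, Pow(2, Rational(1, 2)))) ≈ Add(-0.47967, Mul(0.00020014, I))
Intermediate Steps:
Function('v')(b) = Mul(-3, Pow(2, Rational(1, 2)), Pow(b, Rational(1, 2))) (Function('v')(b) = Mul(-3, Pow(Add(b, b), Rational(1, 2))) = Mul(-3, Pow(Mul(2, b), Rational(1, 2))) = Mul(-3, Mul(Pow(2, Rational(1, 2)), Pow(b, Rational(1, 2)))) = Mul(-3, Pow(2, Rational(1, 2)), Pow(b, Rational(1, 2))))
Function('U')(W) = Add(Mul(-1, W), Mul(-6, I, Pow(2, Rational(1, 2)))) (Function('U')(W) = Add(Mul(-3, Pow(2, Rational(1, 2)), Pow(-4, Rational(1, 2))), Mul(-1, W)) = Add(Mul(-3, Pow(2, Rational(1, 2)), Mul(2, I)), Mul(-1, W)) = Add(Mul(-6, I, Pow(2, Rational(1, 2))), Mul(-1, W)) = Add(Mul(-1, W), Mul(-6, I, Pow(2, Rational(1, 2)))))
a = Add(Rational(5084, 10599), Mul(Rational(-1, 7066), I, Pow(2, Rational(1, 2)))) (a = Mul(Add(Add(Mul(-1, -205), Mul(-6, I, Pow(2, Rational(1, 2)))), 20131), Pow(Add(37534, Add(-110, Mul(113, 44))), -1)) = Mul(Add(Add(205, Mul(-6, I, Pow(2, Rational(1, 2)))), 20131), Pow(Add(37534, Add(-110, 4972)), -1)) = Mul(Add(20336, Mul(-6, I, Pow(2, Rational(1, 2)))), Pow(Add(37534, 4862), -1)) = Mul(Add(20336, Mul(-6, I, Pow(2, Rational(1, 2)))), Pow(42396, -1)) = Mul(Add(20336, Mul(-6, I, Pow(2, Rational(1, 2)))), Rational(1, 42396)) = Add(Rational(5084, 10599), Mul(Rational(-1, 7066), I, Pow(2, Rational(1, 2)))) ≈ Add(0.47967, Mul(-0.00020014, I)))
Mul(-1, a) = Mul(-1, Add(Rational(5084, 10599), Mul(Rational(-1, 7066), I, Pow(2, Rational(1, 2))))) = Add(Rational(-5084, 10599), Mul(Rational(1, 7066), I, Pow(2, Rational(1, 2))))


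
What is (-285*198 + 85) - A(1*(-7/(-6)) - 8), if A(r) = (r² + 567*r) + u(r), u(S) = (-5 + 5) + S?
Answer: -1890373/36 ≈ -52510.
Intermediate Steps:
u(S) = S (u(S) = 0 + S = S)
A(r) = r² + 568*r (A(r) = (r² + 567*r) + r = r² + 568*r)
(-285*198 + 85) - A(1*(-7/(-6)) - 8) = (-285*198 + 85) - (1*(-7/(-6)) - 8)*(568 + (1*(-7/(-6)) - 8)) = (-56430 + 85) - (1*(-7*(-⅙)) - 8)*(568 + (1*(-7*(-⅙)) - 8)) = -56345 - (1*(7/6) - 8)*(568 + (1*(7/6) - 8)) = -56345 - (7/6 - 8)*(568 + (7/6 - 8)) = -56345 - (-41)*(568 - 41/6)/6 = -56345 - (-41)*3367/(6*6) = -56345 - 1*(-138047/36) = -56345 + 138047/36 = -1890373/36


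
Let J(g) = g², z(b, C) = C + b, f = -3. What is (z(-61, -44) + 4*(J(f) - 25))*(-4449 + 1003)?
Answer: 582374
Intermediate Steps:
(z(-61, -44) + 4*(J(f) - 25))*(-4449 + 1003) = ((-44 - 61) + 4*((-3)² - 25))*(-4449 + 1003) = (-105 + 4*(9 - 25))*(-3446) = (-105 + 4*(-16))*(-3446) = (-105 - 64)*(-3446) = -169*(-3446) = 582374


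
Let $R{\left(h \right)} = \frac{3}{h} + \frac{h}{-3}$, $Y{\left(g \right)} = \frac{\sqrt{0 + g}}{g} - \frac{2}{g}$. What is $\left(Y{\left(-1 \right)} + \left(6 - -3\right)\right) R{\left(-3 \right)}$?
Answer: $0$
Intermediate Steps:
$Y{\left(g \right)} = \frac{1}{\sqrt{g}} - \frac{2}{g}$ ($Y{\left(g \right)} = \frac{\sqrt{g}}{g} - \frac{2}{g} = \frac{1}{\sqrt{g}} - \frac{2}{g}$)
$R{\left(h \right)} = \frac{3}{h} - \frac{h}{3}$ ($R{\left(h \right)} = \frac{3}{h} + h \left(- \frac{1}{3}\right) = \frac{3}{h} - \frac{h}{3}$)
$\left(Y{\left(-1 \right)} + \left(6 - -3\right)\right) R{\left(-3 \right)} = \left(\left(\frac{1}{\sqrt{-1}} - \frac{2}{-1}\right) + \left(6 - -3\right)\right) \left(\frac{3}{-3} - -1\right) = \left(\left(- i - -2\right) + \left(6 + 3\right)\right) \left(3 \left(- \frac{1}{3}\right) + 1\right) = \left(\left(- i + 2\right) + 9\right) \left(-1 + 1\right) = \left(\left(2 - i\right) + 9\right) 0 = \left(11 - i\right) 0 = 0$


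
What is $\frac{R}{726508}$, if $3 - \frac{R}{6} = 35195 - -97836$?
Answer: $- \frac{199542}{181627} \approx -1.0986$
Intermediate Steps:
$R = -798168$ ($R = 18 - 6 \left(35195 - -97836\right) = 18 - 6 \left(35195 + 97836\right) = 18 - 798186 = -798168$)
$\frac{R}{726508} = - \frac{798168}{726508} = \left(-798168\right) \frac{1}{726508} = - \frac{199542}{181627}$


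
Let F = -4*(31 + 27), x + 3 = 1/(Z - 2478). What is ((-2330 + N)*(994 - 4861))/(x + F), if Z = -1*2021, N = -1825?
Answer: -8031907235/117474 ≈ -68372.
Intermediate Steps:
Z = -2021
x = -13498/4499 (x = -3 + 1/(-2021 - 2478) = -3 + 1/(-4499) = -3 - 1/4499 = -13498/4499 ≈ -3.0002)
F = -232 (F = -4*58 = -232)
((-2330 + N)*(994 - 4861))/(x + F) = ((-2330 - 1825)*(994 - 4861))/(-13498/4499 - 232) = (-4155*(-3867))/(-1057266/4499) = 16067385*(-4499/1057266) = -8031907235/117474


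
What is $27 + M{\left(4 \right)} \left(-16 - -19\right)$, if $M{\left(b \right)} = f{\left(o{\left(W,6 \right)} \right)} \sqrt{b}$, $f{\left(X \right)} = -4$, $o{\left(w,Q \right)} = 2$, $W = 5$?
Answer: $3$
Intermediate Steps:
$M{\left(b \right)} = - 4 \sqrt{b}$
$27 + M{\left(4 \right)} \left(-16 - -19\right) = 27 + - 4 \sqrt{4} \left(-16 - -19\right) = 27 + \left(-4\right) 2 \left(-16 + 19\right) = 27 - 24 = 3$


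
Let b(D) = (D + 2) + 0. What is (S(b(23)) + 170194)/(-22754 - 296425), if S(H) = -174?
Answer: -170020/319179 ≈ -0.53268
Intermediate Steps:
b(D) = 2 + D (b(D) = (2 + D) + 0 = 2 + D)
(S(b(23)) + 170194)/(-22754 - 296425) = (-174 + 170194)/(-22754 - 296425) = 170020/(-319179) = 170020*(-1/319179) = -170020/319179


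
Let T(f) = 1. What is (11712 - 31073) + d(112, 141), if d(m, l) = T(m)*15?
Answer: -19346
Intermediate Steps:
d(m, l) = 15 (d(m, l) = 1*15 = 15)
(11712 - 31073) + d(112, 141) = (11712 - 31073) + 15 = -19361 + 15 = -19346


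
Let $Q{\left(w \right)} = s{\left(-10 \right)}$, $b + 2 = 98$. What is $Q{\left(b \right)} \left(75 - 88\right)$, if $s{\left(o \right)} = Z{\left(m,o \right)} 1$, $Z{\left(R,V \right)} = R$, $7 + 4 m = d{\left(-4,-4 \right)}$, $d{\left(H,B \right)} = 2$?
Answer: $\frac{65}{4} \approx 16.25$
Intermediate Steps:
$m = - \frac{5}{4}$ ($m = - \frac{7}{4} + \frac{1}{4} \cdot 2 = - \frac{7}{4} + \frac{1}{2} = - \frac{5}{4} \approx -1.25$)
$b = 96$ ($b = -2 + 98 = 96$)
$s{\left(o \right)} = - \frac{5}{4}$ ($s{\left(o \right)} = \left(- \frac{5}{4}\right) 1 = - \frac{5}{4}$)
$Q{\left(w \right)} = - \frac{5}{4}$
$Q{\left(b \right)} \left(75 - 88\right) = - \frac{5 \left(75 - 88\right)}{4} = \left(- \frac{5}{4}\right) \left(-13\right) = \frac{65}{4}$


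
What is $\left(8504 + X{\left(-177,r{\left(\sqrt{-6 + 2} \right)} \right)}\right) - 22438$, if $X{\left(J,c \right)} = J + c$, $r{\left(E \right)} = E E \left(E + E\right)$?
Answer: $-14111 - 16 i \approx -14111.0 - 16.0 i$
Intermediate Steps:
$r{\left(E \right)} = 2 E^{3}$ ($r{\left(E \right)} = E^{2} \cdot 2 E = 2 E^{3}$)
$\left(8504 + X{\left(-177,r{\left(\sqrt{-6 + 2} \right)} \right)}\right) - 22438 = \left(8504 - \left(177 - 2 \left(\sqrt{-6 + 2}\right)^{3}\right)\right) - 22438 = \left(8504 - \left(177 - 2 \left(\sqrt{-4}\right)^{3}\right)\right) - 22438 = \left(8504 - \left(177 - 2 \left(2 i\right)^{3}\right)\right) - 22438 = \left(8504 - \left(177 - 2 \left(- 8 i\right)\right)\right) - 22438 = \left(8504 - \left(177 + 16 i\right)\right) - 22438 = \left(8327 - 16 i\right) - 22438 = -14111 - 16 i$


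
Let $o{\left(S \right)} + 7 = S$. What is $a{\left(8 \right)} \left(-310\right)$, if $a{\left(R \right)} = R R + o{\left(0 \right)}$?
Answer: $-17670$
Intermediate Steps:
$o{\left(S \right)} = -7 + S$
$a{\left(R \right)} = -7 + R^{2}$ ($a{\left(R \right)} = R R + \left(-7 + 0\right) = R^{2} - 7 = -7 + R^{2}$)
$a{\left(8 \right)} \left(-310\right) = \left(-7 + 8^{2}\right) \left(-310\right) = \left(-7 + 64\right) \left(-310\right) = 57 \left(-310\right) = -17670$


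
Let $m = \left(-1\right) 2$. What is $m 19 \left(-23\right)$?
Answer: $874$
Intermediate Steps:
$m = -2$
$m 19 \left(-23\right) = \left(-2\right) 19 \left(-23\right) = \left(-38\right) \left(-23\right) = 874$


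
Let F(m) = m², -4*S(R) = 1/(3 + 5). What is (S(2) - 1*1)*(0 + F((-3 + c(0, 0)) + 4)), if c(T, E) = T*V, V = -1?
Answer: -33/32 ≈ -1.0313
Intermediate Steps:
c(T, E) = -T (c(T, E) = T*(-1) = -T)
S(R) = -1/32 (S(R) = -1/(4*(3 + 5)) = -¼/8 = -¼*⅛ = -1/32)
(S(2) - 1*1)*(0 + F((-3 + c(0, 0)) + 4)) = (-1/32 - 1*1)*(0 + ((-3 - 1*0) + 4)²) = (-1/32 - 1)*(0 + ((-3 + 0) + 4)²) = -33*(0 + (-3 + 4)²)/32 = -33*(0 + 1²)/32 = -33*(0 + 1)/32 = -33/32*1 = -33/32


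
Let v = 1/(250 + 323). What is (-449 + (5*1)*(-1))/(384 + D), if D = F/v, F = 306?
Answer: -227/87861 ≈ -0.0025836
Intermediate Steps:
v = 1/573 ≈ 0.0017452
D = 175338 (D = 306/(1/573) = 306*573 = 175338)
(-449 + (5*1)*(-1))/(384 + D) = (-449 + (5*1)*(-1))/(384 + 175338) = (-449 + 5*(-1))/175722 = (-449 - 5)*(1/175722) = -454*1/175722 = -227/87861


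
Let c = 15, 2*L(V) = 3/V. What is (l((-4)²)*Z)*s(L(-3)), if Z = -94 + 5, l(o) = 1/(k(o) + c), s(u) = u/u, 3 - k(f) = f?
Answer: -89/2 ≈ -44.500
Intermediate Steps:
k(f) = 3 - f
L(V) = 3/(2*V) (L(V) = (3/V)/2 = 3/(2*V))
s(u) = 1
l(o) = 1/(18 - o) (l(o) = 1/((3 - o) + 15) = 1/(18 - o))
Z = -89
(l((-4)²)*Z)*s(L(-3)) = (-1/(-18 + (-4)²)*(-89))*1 = (-1/(-18 + 16)*(-89))*1 = (-1/(-2)*(-89))*1 = (-1*(-½)*(-89))*1 = ((½)*(-89))*1 = -89/2*1 = -89/2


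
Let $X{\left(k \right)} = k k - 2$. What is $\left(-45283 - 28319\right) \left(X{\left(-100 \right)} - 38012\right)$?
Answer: $2061886428$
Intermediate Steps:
$X{\left(k \right)} = -2 + k^{2}$ ($X{\left(k \right)} = k^{2} - 2 = -2 + k^{2}$)
$\left(-45283 - 28319\right) \left(X{\left(-100 \right)} - 38012\right) = \left(-45283 - 28319\right) \left(\left(-2 + \left(-100\right)^{2}\right) - 38012\right) = - 73602 \left(\left(-2 + 10000\right) - 38012\right) = - 73602 \left(9998 - 38012\right) = \left(-73602\right) \left(-28014\right) = 2061886428$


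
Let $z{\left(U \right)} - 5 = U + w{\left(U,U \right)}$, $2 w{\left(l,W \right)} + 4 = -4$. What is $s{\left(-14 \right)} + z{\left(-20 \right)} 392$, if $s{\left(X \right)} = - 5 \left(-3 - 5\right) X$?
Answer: $-8008$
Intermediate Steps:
$w{\left(l,W \right)} = -4$ ($w{\left(l,W \right)} = -2 + \frac{1}{2} \left(-4\right) = -2 - 2 = -4$)
$z{\left(U \right)} = 1 + U$ ($z{\left(U \right)} = 5 + \left(U - 4\right) = 5 + \left(-4 + U\right) = 1 + U$)
$s{\left(X \right)} = 40 X$ ($s{\left(X \right)} = \left(-5\right) \left(-8\right) X = 40 X$)
$s{\left(-14 \right)} + z{\left(-20 \right)} 392 = 40 \left(-14\right) + \left(1 - 20\right) 392 = -560 - 7448 = -8008$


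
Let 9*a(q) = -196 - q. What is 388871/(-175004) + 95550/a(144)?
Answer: -7531345297/2975068 ≈ -2531.5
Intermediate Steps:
a(q) = -196/9 - q/9 (a(q) = (-196 - q)/9 = -196/9 - q/9)
388871/(-175004) + 95550/a(144) = 388871/(-175004) + 95550/(-196/9 - ⅑*144) = 388871*(-1/175004) + 95550/(-196/9 - 16) = -388871/175004 + 95550/(-340/9) = -388871/175004 + 95550*(-9/340) = -388871/175004 - 85995/34 = -7531345297/2975068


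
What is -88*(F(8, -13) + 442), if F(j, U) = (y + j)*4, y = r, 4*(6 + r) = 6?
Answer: -40128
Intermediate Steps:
r = -9/2 (r = -6 + (1/4)*6 = -6 + 3/2 = -9/2 ≈ -4.5000)
y = -9/2 ≈ -4.5000
F(j, U) = -18 + 4*j (F(j, U) = (-9/2 + j)*4 = -18 + 4*j)
-88*(F(8, -13) + 442) = -88*((-18 + 4*8) + 442) = -88*((-18 + 32) + 442) = -88*(14 + 442) = -88*456 = -40128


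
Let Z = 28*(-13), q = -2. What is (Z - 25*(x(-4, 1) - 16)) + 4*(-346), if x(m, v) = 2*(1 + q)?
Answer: -1298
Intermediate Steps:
Z = -364
x(m, v) = -2 (x(m, v) = 2*(1 - 2) = 2*(-1) = -2)
(Z - 25*(x(-4, 1) - 16)) + 4*(-346) = (-364 - 25*(-2 - 16)) + 4*(-346) = (-364 - 25*(-18)) - 1384 = (-364 + 450) - 1384 = 86 - 1384 = -1298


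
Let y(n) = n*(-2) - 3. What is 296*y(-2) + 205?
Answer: 501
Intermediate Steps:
y(n) = -3 - 2*n (y(n) = -2*n - 3 = -3 - 2*n)
296*y(-2) + 205 = 296*(-3 - 2*(-2)) + 205 = 296*(-3 + 4) + 205 = 296*1 + 205 = 296 + 205 = 501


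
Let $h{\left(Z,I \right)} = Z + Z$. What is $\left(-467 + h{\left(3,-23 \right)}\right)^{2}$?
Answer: $212521$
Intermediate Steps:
$h{\left(Z,I \right)} = 2 Z$
$\left(-467 + h{\left(3,-23 \right)}\right)^{2} = \left(-467 + 2 \cdot 3\right)^{2} = \left(-467 + 6\right)^{2} = \left(-461\right)^{2} = 212521$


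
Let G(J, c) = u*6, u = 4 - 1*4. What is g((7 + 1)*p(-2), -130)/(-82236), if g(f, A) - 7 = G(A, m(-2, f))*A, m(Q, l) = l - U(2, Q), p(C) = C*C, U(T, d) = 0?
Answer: -1/11748 ≈ -8.5121e-5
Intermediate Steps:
p(C) = C**2
m(Q, l) = l (m(Q, l) = l - 1*0 = l + 0 = l)
u = 0 (u = 4 - 4 = 0)
G(J, c) = 0 (G(J, c) = 0*6 = 0)
g(f, A) = 7 (g(f, A) = 7 + 0*A = 7 + 0 = 7)
g((7 + 1)*p(-2), -130)/(-82236) = 7/(-82236) = 7*(-1/82236) = -1/11748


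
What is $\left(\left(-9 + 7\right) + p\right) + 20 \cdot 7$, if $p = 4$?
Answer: $142$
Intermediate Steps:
$\left(\left(-9 + 7\right) + p\right) + 20 \cdot 7 = \left(\left(-9 + 7\right) + 4\right) + 20 \cdot 7 = \left(-2 + 4\right) + 140 = 2 + 140 = 142$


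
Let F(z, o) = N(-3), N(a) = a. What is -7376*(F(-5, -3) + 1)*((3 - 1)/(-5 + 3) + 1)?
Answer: 0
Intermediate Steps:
F(z, o) = -3
-7376*(F(-5, -3) + 1)*((3 - 1)/(-5 + 3) + 1) = -7376*(-3 + 1)*((3 - 1)/(-5 + 3) + 1) = -(-14752)*(2/(-2) + 1) = -(-14752)*(2*(-1/2) + 1) = -(-14752)*(-1 + 1) = -(-14752)*0 = -7376*0 = 0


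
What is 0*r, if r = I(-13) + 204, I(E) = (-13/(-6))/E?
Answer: 0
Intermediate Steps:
I(E) = 13/(6*E) (I(E) = (-13*(-⅙))/E = 13/(6*E))
r = 1223/6 (r = (13/6)/(-13) + 204 = (13/6)*(-1/13) + 204 = -⅙ + 204 = 1223/6 ≈ 203.83)
0*r = 0*(1223/6) = 0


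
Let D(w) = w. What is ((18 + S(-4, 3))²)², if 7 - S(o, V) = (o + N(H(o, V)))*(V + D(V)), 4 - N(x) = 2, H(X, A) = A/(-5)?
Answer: 1874161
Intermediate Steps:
H(X, A) = -A/5 (H(X, A) = A*(-⅕) = -A/5)
N(x) = 2 (N(x) = 4 - 1*2 = 4 - 2 = 2)
S(o, V) = 7 - 2*V*(2 + o) (S(o, V) = 7 - (o + 2)*(V + V) = 7 - (2 + o)*2*V = 7 - 2*V*(2 + o))
((18 + S(-4, 3))²)² = ((18 + (7 - 4*3 - 2*3*(-4)))²)² = ((18 + (7 - 12 + 24))²)² = ((18 + 19)²)² = (37²)² = 1369² = 1874161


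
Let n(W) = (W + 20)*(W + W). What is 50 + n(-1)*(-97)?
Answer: 3736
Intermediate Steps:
n(W) = 2*W*(20 + W) (n(W) = (20 + W)*(2*W) = 2*W*(20 + W))
50 + n(-1)*(-97) = 50 + (2*(-1)*(20 - 1))*(-97) = 50 + (2*(-1)*19)*(-97) = 50 - 38*(-97) = 50 + 3686 = 3736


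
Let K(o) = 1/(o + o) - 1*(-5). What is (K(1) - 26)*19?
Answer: -779/2 ≈ -389.50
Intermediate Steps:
K(o) = 5 + 1/(2*o) (K(o) = 1/(2*o) + 5 = 5 + 1/(2*o))
(K(1) - 26)*19 = ((5 + (½)/1) - 26)*19 = ((5 + (½)*1) - 26)*19 = ((5 + ½) - 26)*19 = (11/2 - 26)*19 = -41/2*19 = -779/2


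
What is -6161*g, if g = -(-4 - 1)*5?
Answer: -154025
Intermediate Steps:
g = 25 (g = -(-5)*5 = -1*(-25) = 25)
-6161*g = -6161*25 = -154025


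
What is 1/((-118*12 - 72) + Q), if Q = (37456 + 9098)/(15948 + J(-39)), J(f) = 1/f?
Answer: -621971/923677242 ≈ -0.00067336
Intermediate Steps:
Q = 1815606/621971 (Q = (37456 + 9098)/(15948 + 1/(-39)) = 46554/(15948 - 1/39) = 46554/(621971/39) = 46554*(39/621971) = 1815606/621971 ≈ 2.9191)
1/((-118*12 - 72) + Q) = 1/((-118*12 - 72) + 1815606/621971) = 1/((-1416 - 72) + 1815606/621971) = 1/(-1488 + 1815606/621971) = 1/(-923677242/621971) = -621971/923677242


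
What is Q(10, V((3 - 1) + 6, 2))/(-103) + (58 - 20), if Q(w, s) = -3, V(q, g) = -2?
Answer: 3917/103 ≈ 38.029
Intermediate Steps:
Q(10, V((3 - 1) + 6, 2))/(-103) + (58 - 20) = -3/(-103) + (58 - 20) = -1/103*(-3) + 38 = 3/103 + 38 = 3917/103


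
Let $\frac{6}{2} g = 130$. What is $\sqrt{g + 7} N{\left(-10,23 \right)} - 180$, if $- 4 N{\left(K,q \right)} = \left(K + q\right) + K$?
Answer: $-180 - \frac{\sqrt{453}}{4} \approx -185.32$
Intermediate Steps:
$g = \frac{130}{3}$ ($g = \frac{1}{3} \cdot 130 = \frac{130}{3} \approx 43.333$)
$N{\left(K,q \right)} = - \frac{K}{2} - \frac{q}{4}$ ($N{\left(K,q \right)} = - \frac{\left(K + q\right) + K}{4} = - \frac{q + 2 K}{4} = - \frac{K}{2} - \frac{q}{4}$)
$\sqrt{g + 7} N{\left(-10,23 \right)} - 180 = \sqrt{\frac{130}{3} + 7} \left(\left(- \frac{1}{2}\right) \left(-10\right) - \frac{23}{4}\right) - 180 = \sqrt{\frac{151}{3}} \left(5 - \frac{23}{4}\right) - 180 = \frac{\sqrt{453}}{3} \left(- \frac{3}{4}\right) - 180 = - \frac{\sqrt{453}}{4} - 180 = -180 - \frac{\sqrt{453}}{4}$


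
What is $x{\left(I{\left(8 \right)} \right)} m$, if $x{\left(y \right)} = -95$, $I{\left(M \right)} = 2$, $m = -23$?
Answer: $2185$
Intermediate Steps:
$x{\left(I{\left(8 \right)} \right)} m = \left(-95\right) \left(-23\right) = 2185$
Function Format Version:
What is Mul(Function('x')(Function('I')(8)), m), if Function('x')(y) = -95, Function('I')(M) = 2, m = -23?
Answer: 2185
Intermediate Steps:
Mul(Function('x')(Function('I')(8)), m) = Mul(-95, -23) = 2185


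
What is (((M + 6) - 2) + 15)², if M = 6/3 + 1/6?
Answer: 16129/36 ≈ 448.03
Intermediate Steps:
M = 13/6 (M = 6*(⅓) + 1*(⅙) = 2 + ⅙ = 13/6 ≈ 2.1667)
(((M + 6) - 2) + 15)² = (((13/6 + 6) - 2) + 15)² = ((49/6 - 2) + 15)² = (37/6 + 15)² = (127/6)² = 16129/36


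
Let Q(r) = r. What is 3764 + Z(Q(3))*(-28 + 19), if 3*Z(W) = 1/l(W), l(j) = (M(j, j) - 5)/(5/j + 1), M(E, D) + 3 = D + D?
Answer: 3768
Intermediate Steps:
M(E, D) = -3 + 2*D (M(E, D) = -3 + (D + D) = -3 + 2*D)
l(j) = (-8 + 2*j)/(1 + 5/j) (l(j) = ((-3 + 2*j) - 5)/(5/j + 1) = (-8 + 2*j)/(1 + 5/j))
Z(W) = (5 + W)/(6*W*(-4 + W)) (Z(W) = 1/(3*((2*W*(-4 + W)/(5 + W)))) = ((5 + W)/(2*W*(-4 + W)))/3 = (5 + W)/(6*W*(-4 + W)))
3764 + Z(Q(3))*(-28 + 19) = 3764 + ((⅙)*(5 + 3)/(3*(-4 + 3)))*(-28 + 19) = 3764 + ((⅙)*(⅓)*8/(-1))*(-9) = 3764 + ((⅙)*(⅓)*(-1)*8)*(-9) = 3764 - 4/9*(-9) = 3764 + 4 = 3768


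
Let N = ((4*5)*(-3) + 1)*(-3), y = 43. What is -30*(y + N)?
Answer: -6600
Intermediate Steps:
N = 177 (N = (20*(-3) + 1)*(-3) = (-60 + 1)*(-3) = -59*(-3) = 177)
-30*(y + N) = -30*(43 + 177) = -30*220 = -6600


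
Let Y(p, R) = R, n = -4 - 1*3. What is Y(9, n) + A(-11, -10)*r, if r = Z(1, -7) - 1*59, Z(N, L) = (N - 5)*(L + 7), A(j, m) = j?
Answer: 642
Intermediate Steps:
n = -7 (n = -4 - 3 = -7)
Z(N, L) = (-5 + N)*(7 + L)
r = -59 (r = (-35 - 5*(-7) + 7*1 - 7*1) - 1*59 = (-35 + 35 + 7 - 7) - 59 = 0 - 59 = -59)
Y(9, n) + A(-11, -10)*r = -7 - 11*(-59) = -7 + 649 = 642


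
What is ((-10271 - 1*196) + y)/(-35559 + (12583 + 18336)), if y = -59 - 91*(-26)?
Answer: 51/29 ≈ 1.7586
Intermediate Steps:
y = 2307 (y = -59 + 2366 = 2307)
((-10271 - 1*196) + y)/(-35559 + (12583 + 18336)) = ((-10271 - 1*196) + 2307)/(-35559 + (12583 + 18336)) = ((-10271 - 196) + 2307)/(-35559 + 30919) = (-10467 + 2307)/(-4640) = -8160*(-1/4640) = 51/29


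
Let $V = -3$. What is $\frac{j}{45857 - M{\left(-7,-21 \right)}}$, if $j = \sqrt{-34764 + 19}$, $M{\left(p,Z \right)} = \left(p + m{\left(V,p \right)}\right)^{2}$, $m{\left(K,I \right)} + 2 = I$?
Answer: $\frac{i \sqrt{34745}}{45601} \approx 0.0040876 i$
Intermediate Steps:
$m{\left(K,I \right)} = -2 + I$
$M{\left(p,Z \right)} = \left(-2 + 2 p\right)^{2}$ ($M{\left(p,Z \right)} = \left(p + \left(-2 + p\right)\right)^{2} = \left(-2 + 2 p\right)^{2}$)
$j = i \sqrt{34745}$ ($j = \sqrt{-34745} = i \sqrt{34745} \approx 186.4 i$)
$\frac{j}{45857 - M{\left(-7,-21 \right)}} = \frac{i \sqrt{34745}}{45857 - 4 \left(-1 - 7\right)^{2}} = \frac{i \sqrt{34745}}{45857 - 4 \left(-8\right)^{2}} = \frac{i \sqrt{34745}}{45857 - 4 \cdot 64} = \frac{i \sqrt{34745}}{45857 - 256} = \frac{i \sqrt{34745}}{45601}$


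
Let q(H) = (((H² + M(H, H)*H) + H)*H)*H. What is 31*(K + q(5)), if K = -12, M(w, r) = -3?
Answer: 11253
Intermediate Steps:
q(H) = H²*(H² - 2*H) (q(H) = (((H² - 3*H) + H)*H)*H = ((H² - 2*H)*H)*H = (H*(H² - 2*H))*H = H²*(H² - 2*H))
31*(K + q(5)) = 31*(-12 + 5³*(-2 + 5)) = 31*(-12 + 125*3) = 31*(-12 + 375) = 31*363 = 11253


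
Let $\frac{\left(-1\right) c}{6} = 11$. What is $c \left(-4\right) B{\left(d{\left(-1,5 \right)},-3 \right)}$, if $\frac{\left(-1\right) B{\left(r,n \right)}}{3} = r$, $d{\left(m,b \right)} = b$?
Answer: $-3960$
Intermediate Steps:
$c = -66$ ($c = \left(-6\right) 11 = -66$)
$B{\left(r,n \right)} = - 3 r$
$c \left(-4\right) B{\left(d{\left(-1,5 \right)},-3 \right)} = \left(-66\right) \left(-4\right) \left(\left(-3\right) 5\right) = 264 \left(-15\right) = -3960$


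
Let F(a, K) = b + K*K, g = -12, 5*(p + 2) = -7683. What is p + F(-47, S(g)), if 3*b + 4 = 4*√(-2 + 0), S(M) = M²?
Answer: 287941/15 + 4*I*√2/3 ≈ 19196.0 + 1.8856*I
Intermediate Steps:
p = -7693/5 (p = -2 + (⅕)*(-7683) = -2 - 7683/5 = -7693/5 ≈ -1538.6)
b = -4/3 + 4*I*√2/3 (b = -4/3 + (4*√(-2 + 0))/3 = -4/3 + (4*√(-2))/3 = -4/3 + (4*(I*√2))/3 = -4/3 + (4*I*√2)/3 = -4/3 + 4*I*√2/3 ≈ -1.3333 + 1.8856*I)
F(a, K) = -4/3 + K² + 4*I*√2/3 (F(a, K) = (-4/3 + 4*I*√2/3) + K*K = (-4/3 + 4*I*√2/3) + K² = -4/3 + K² + 4*I*√2/3)
p + F(-47, S(g)) = -7693/5 + (-4/3 + ((-12)²)² + 4*I*√2/3) = -7693/5 + (-4/3 + 144² + 4*I*√2/3) = -7693/5 + (-4/3 + 20736 + 4*I*√2/3) = -7693/5 + (62204/3 + 4*I*√2/3) = 287941/15 + 4*I*√2/3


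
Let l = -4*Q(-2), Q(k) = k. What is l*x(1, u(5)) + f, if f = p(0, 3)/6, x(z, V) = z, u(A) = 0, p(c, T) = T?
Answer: 17/2 ≈ 8.5000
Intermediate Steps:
f = 1/2 (f = 3/6 = 3*(1/6) = 1/2 ≈ 0.50000)
l = 8 (l = -4*(-2) = 8)
l*x(1, u(5)) + f = 8*1 + 1/2 = 8 + 1/2 = 17/2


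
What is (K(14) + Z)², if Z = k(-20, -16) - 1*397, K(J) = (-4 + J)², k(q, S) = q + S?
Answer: 110889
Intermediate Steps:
k(q, S) = S + q
Z = -433 (Z = (-16 - 20) - 1*397 = -36 - 397 = -433)
(K(14) + Z)² = ((-4 + 14)² - 433)² = (10² - 433)² = (100 - 433)² = (-333)² = 110889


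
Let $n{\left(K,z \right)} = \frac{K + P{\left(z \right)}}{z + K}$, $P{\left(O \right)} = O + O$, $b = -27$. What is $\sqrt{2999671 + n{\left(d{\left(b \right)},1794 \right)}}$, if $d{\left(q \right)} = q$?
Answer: $\frac{21 \sqrt{2359749574}}{589} \approx 1732.0$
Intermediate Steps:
$P{\left(O \right)} = 2 O$
$n{\left(K,z \right)} = \frac{K + 2 z}{K + z}$ ($n{\left(K,z \right)} = \frac{K + 2 z}{z + K} = \frac{K + 2 z}{K + z}$)
$\sqrt{2999671 + n{\left(d{\left(b \right)},1794 \right)}} = \sqrt{2999671 + \frac{-27 + 2 \cdot 1794}{-27 + 1794}} = \sqrt{2999671 + \frac{-27 + 3588}{1767}} = \sqrt{2999671 + \frac{1}{1767} \cdot 3561} = \sqrt{2999671 + \frac{1187}{589}} = \sqrt{\frac{1766807406}{589}} = \frac{21 \sqrt{2359749574}}{589}$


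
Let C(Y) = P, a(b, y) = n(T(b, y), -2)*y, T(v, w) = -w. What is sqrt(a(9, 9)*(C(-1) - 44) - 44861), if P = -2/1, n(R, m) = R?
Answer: I*sqrt(41135) ≈ 202.82*I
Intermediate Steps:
a(b, y) = -y**2 (a(b, y) = (-y)*y = -y**2)
P = -2 (P = -2*1 = -2)
C(Y) = -2
sqrt(a(9, 9)*(C(-1) - 44) - 44861) = sqrt((-1*9**2)*(-2 - 44) - 44861) = sqrt(-1*81*(-46) - 44861) = sqrt(-81*(-46) - 44861) = sqrt(3726 - 44861) = sqrt(-41135) = I*sqrt(41135)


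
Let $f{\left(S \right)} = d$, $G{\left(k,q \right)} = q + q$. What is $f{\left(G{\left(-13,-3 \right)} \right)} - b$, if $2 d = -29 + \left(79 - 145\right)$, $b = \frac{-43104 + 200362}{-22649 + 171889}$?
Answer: $- \frac{3623079}{74620} \approx -48.554$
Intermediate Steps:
$G{\left(k,q \right)} = 2 q$
$b = \frac{78629}{74620}$ ($b = \frac{157258}{149240} = 157258 \cdot \frac{1}{149240} = \frac{78629}{74620} \approx 1.0537$)
$d = - \frac{95}{2}$ ($d = \frac{-29 + \left(79 - 145\right)}{2} = \frac{-29 - 66}{2} = \frac{1}{2} \left(-95\right) = - \frac{95}{2} \approx -47.5$)
$f{\left(S \right)} = - \frac{95}{2}$
$f{\left(G{\left(-13,-3 \right)} \right)} - b = - \frac{95}{2} - \frac{78629}{74620} = - \frac{3623079}{74620}$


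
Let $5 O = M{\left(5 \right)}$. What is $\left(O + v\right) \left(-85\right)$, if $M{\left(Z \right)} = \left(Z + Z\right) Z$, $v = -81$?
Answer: $6035$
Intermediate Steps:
$M{\left(Z \right)} = 2 Z^{2}$ ($M{\left(Z \right)} = 2 Z Z = 2 Z^{2}$)
$O = 10$ ($O = \frac{2 \cdot 5^{2}}{5} = \frac{2 \cdot 25}{5} = \frac{1}{5} \cdot 50 = 10$)
$\left(O + v\right) \left(-85\right) = \left(10 - 81\right) \left(-85\right) = \left(-71\right) \left(-85\right) = 6035$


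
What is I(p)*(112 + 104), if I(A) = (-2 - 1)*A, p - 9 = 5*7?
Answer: -28512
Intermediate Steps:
p = 44 (p = 9 + 5*7 = 9 + 35 = 44)
I(A) = -3*A
I(p)*(112 + 104) = (-3*44)*(112 + 104) = -132*216 = -28512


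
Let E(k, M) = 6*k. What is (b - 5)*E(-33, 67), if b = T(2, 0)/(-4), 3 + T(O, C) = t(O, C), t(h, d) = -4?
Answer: 1287/2 ≈ 643.50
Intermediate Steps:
T(O, C) = -7 (T(O, C) = -3 - 4 = -7)
b = 7/4 (b = -7/(-4) = -7*(-¼) = 7/4 ≈ 1.7500)
(b - 5)*E(-33, 67) = (7/4 - 5)*(6*(-33)) = -13/4*(-198) = 1287/2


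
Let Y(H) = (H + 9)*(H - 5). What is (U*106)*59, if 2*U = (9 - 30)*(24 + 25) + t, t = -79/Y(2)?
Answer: -105936506/33 ≈ -3.2102e+6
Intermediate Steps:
Y(H) = (-5 + H)*(9 + H) (Y(H) = (9 + H)*(-5 + H) = (-5 + H)*(9 + H))
t = 79/33 (t = -79/(-45 + 2² + 4*2) = -79/(-45 + 4 + 8) = -79/(-33) = -79*(-1/33) = 79/33 ≈ 2.3939)
U = -16939/33 (U = ((9 - 30)*(24 + 25) + 79/33)/2 = (-21*49 + 79/33)/2 = (-1029 + 79/33)/2 = (½)*(-33878/33) = -16939/33 ≈ -513.30)
(U*106)*59 = -16939/33*106*59 = -1795534/33*59 = -105936506/33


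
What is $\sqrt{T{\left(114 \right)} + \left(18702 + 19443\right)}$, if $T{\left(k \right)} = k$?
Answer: $3 \sqrt{4251} \approx 195.6$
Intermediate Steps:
$\sqrt{T{\left(114 \right)} + \left(18702 + 19443\right)} = \sqrt{114 + \left(18702 + 19443\right)} = \sqrt{114 + 38145} = \sqrt{38259} = 3 \sqrt{4251}$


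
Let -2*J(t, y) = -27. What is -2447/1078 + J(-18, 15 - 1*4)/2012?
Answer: -4908811/2168936 ≈ -2.2632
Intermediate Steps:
J(t, y) = 27/2 (J(t, y) = -½*(-27) = 27/2)
-2447/1078 + J(-18, 15 - 1*4)/2012 = -2447/1078 + (27/2)/2012 = -2447*1/1078 + (27/2)*(1/2012) = -2447/1078 + 27/4024 = -4908811/2168936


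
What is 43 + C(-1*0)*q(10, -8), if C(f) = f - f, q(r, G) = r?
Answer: 43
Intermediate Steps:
C(f) = 0
43 + C(-1*0)*q(10, -8) = 43 + 0*10 = 43 + 0 = 43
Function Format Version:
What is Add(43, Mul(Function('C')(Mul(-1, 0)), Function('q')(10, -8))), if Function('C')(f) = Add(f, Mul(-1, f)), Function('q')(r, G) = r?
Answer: 43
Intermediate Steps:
Function('C')(f) = 0
Add(43, Mul(Function('C')(Mul(-1, 0)), Function('q')(10, -8))) = Add(43, Mul(0, 10)) = Add(43, 0) = 43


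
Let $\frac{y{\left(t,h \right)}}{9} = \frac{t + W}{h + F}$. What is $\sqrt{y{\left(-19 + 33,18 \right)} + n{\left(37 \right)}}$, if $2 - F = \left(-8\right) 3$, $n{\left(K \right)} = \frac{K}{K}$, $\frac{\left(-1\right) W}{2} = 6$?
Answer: $\frac{\sqrt{682}}{22} \approx 1.1871$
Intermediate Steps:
$W = -12$ ($W = \left(-2\right) 6 = -12$)
$n{\left(K \right)} = 1$
$F = 26$ ($F = 2 - \left(-8\right) 3 = 2 - -24 = 2 + 24 = 26$)
$y{\left(t,h \right)} = \frac{9 \left(-12 + t\right)}{26 + h}$ ($y{\left(t,h \right)} = 9 \frac{t - 12}{h + 26} = 9 \frac{-12 + t}{26 + h} = \frac{9 \left(-12 + t\right)}{26 + h}$)
$\sqrt{y{\left(-19 + 33,18 \right)} + n{\left(37 \right)}} = \sqrt{\frac{9 \left(-12 + \left(-19 + 33\right)\right)}{26 + 18} + 1} = \sqrt{\frac{9 \left(-12 + 14\right)}{44} + 1} = \sqrt{9 \cdot \frac{1}{44} \cdot 2 + 1} = \sqrt{\frac{9}{22} + 1} = \sqrt{\frac{31}{22}} = \frac{\sqrt{682}}{22}$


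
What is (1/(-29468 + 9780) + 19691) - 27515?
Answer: -154038913/19688 ≈ -7824.0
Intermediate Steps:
(1/(-29468 + 9780) + 19691) - 27515 = (1/(-19688) + 19691) - 27515 = (-1/19688 + 19691) - 27515 = 387676407/19688 - 27515 = -154038913/19688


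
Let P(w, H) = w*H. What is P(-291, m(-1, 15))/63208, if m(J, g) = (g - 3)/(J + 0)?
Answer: 873/15802 ≈ 0.055246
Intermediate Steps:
m(J, g) = (-3 + g)/J
P(w, H) = H*w
P(-291, m(-1, 15))/63208 = (((-3 + 15)/(-1))*(-291))/63208 = (-1*12*(-291))*(1/63208) = -12*(-291)*(1/63208) = 3492*(1/63208) = 873/15802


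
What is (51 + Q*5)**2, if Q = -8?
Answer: 121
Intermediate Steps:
(51 + Q*5)**2 = (51 - 8*5)**2 = (51 - 40)**2 = 11**2 = 121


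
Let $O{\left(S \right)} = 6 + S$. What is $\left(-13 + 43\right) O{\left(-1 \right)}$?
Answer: $150$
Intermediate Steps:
$\left(-13 + 43\right) O{\left(-1 \right)} = \left(-13 + 43\right) \left(6 - 1\right) = 30 \cdot 5 = 150$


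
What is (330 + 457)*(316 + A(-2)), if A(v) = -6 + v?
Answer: 242396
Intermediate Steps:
(330 + 457)*(316 + A(-2)) = (330 + 457)*(316 + (-6 - 2)) = 787*(316 - 8) = 787*308 = 242396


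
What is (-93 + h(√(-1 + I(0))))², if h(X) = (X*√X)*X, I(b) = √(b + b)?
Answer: (93 + √I)² ≈ 8780.5 + 132.5*I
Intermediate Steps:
I(b) = √2*√b (I(b) = √(2*b) = √2*√b)
h(X) = X^(5/2) (h(X) = X^(3/2)*X = X^(5/2))
(-93 + h(√(-1 + I(0))))² = (-93 + (√(-1 + √2*√0))^(5/2))² = (-93 + (√(-1 + √2*0))^(5/2))² = (-93 + (√(-1 + 0))^(5/2))² = (-93 + (√(-1))^(5/2))² = (-93 + I^(5/2))² = (-93 - √I)²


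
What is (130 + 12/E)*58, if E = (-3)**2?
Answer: 22852/3 ≈ 7617.3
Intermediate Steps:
E = 9
(130 + 12/E)*58 = (130 + 12/9)*58 = (130 + 12*(1/9))*58 = (130 + 4/3)*58 = (394/3)*58 = 22852/3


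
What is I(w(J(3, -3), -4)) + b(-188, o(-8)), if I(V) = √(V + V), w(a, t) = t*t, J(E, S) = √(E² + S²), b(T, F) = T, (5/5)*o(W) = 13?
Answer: -188 + 4*√2 ≈ -182.34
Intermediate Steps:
o(W) = 13
w(a, t) = t²
I(V) = √2*√V (I(V) = √(2*V) = √2*√V)
I(w(J(3, -3), -4)) + b(-188, o(-8)) = √2*√((-4)²) - 188 = √2*√16 - 188 = √2*4 - 188 = 4*√2 - 188 = -188 + 4*√2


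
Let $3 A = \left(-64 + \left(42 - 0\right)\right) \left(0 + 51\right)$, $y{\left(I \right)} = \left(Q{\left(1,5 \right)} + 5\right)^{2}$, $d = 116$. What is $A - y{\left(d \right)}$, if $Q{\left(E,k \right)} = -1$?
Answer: $-390$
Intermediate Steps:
$y{\left(I \right)} = 16$ ($y{\left(I \right)} = \left(-1 + 5\right)^{2} = 4^{2} = 16$)
$A = -374$ ($A = \frac{\left(-64 + \left(42 - 0\right)\right) \left(0 + 51\right)}{3} = \frac{\left(-64 + \left(42 + 0\right)\right) 51}{3} = \frac{\left(-64 + 42\right) 51}{3} = \frac{\left(-22\right) 51}{3} = \frac{1}{3} \left(-1122\right) = -374$)
$A - y{\left(d \right)} = -374 - 16 = -390$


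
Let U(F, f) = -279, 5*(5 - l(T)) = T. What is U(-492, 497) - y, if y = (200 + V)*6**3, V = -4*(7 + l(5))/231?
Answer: -304065/7 ≈ -43438.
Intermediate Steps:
l(T) = 5 - T/5
V = -4/21 (V = -4*(7 + (5 - 1/5*5))/231 = -4*(7 + (5 - 1))*(1/231) = -4*(7 + 4)*(1/231) = -4*11*(1/231) = -44*1/231 = -4/21 ≈ -0.19048)
y = 302112/7 (y = (200 - 4/21)*6**3 = (4196/21)*216 = 302112/7 ≈ 43159.)
U(-492, 497) - y = -279 - 1*302112/7 = -279 - 302112/7 = -304065/7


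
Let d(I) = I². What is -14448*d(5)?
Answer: -361200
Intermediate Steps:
-14448*d(5) = -14448*5² = -14448*25 = -361200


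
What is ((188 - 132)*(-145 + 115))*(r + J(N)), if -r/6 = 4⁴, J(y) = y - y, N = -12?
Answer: 2580480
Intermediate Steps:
J(y) = 0
r = -1536 (r = -6*4⁴ = -6*256 = -1536)
((188 - 132)*(-145 + 115))*(r + J(N)) = ((188 - 132)*(-145 + 115))*(-1536 + 0) = (56*(-30))*(-1536) = -1680*(-1536) = 2580480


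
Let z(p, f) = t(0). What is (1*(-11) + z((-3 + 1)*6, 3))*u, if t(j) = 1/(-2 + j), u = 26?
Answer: -299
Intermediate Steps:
z(p, f) = -½ (z(p, f) = 1/(-2 + 0) = 1/(-2) = -½)
(1*(-11) + z((-3 + 1)*6, 3))*u = (1*(-11) - ½)*26 = (-11 - ½)*26 = -23/2*26 = -299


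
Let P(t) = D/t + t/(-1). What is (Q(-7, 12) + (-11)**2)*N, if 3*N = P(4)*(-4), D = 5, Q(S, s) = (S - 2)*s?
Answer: 143/3 ≈ 47.667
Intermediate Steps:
Q(S, s) = s*(-2 + S) (Q(S, s) = (-2 + S)*s = s*(-2 + S))
P(t) = -t + 5/t (P(t) = 5/t + t/(-1) = 5/t + t*(-1) = 5/t - t = -t + 5/t)
N = 11/3 (N = ((-1*4 + 5/4)*(-4))/3 = ((-4 + 5*(1/4))*(-4))/3 = ((-4 + 5/4)*(-4))/3 = (-11/4*(-4))/3 = (1/3)*11 = 11/3 ≈ 3.6667)
(Q(-7, 12) + (-11)**2)*N = (12*(-2 - 7) + (-11)**2)*(11/3) = (12*(-9) + 121)*(11/3) = (-108 + 121)*(11/3) = 13*(11/3) = 143/3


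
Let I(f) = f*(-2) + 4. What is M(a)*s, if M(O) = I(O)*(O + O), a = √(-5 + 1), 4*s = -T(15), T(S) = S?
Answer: 60*I*(-1 + I) ≈ -60.0 - 60.0*I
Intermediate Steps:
I(f) = 4 - 2*f (I(f) = -2*f + 4 = 4 - 2*f)
s = -15/4 (s = (-1*15)/4 = (¼)*(-15) = -15/4 ≈ -3.7500)
a = 2*I (a = √(-4) = 2*I ≈ 2.0*I)
M(O) = 2*O*(4 - 2*O) (M(O) = (4 - 2*O)*(O + O) = (4 - 2*O)*(2*O) = 2*O*(4 - 2*O))
M(a)*s = (4*(2*I)*(2 - 2*I))*(-15/4) = (8*I*(2 - 2*I))*(-15/4) = -30*I*(2 - 2*I)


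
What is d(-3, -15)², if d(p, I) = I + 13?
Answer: 4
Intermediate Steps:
d(p, I) = 13 + I
d(-3, -15)² = (13 - 15)² = (-2)² = 4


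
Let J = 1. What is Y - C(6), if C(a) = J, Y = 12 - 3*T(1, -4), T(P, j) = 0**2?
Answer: 11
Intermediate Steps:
T(P, j) = 0
Y = 12 (Y = 12 - 3*0 = 12 + 0 = 12)
C(a) = 1
Y - C(6) = 12 - 1*1 = 12 - 1 = 11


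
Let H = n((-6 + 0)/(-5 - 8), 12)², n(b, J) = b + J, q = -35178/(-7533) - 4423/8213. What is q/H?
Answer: 14398712965/541225891692 ≈ 0.026604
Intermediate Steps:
q = 85199485/20622843 (q = -35178*(-1/7533) - 4423*1/8213 = 11726/2511 - 4423/8213 = 85199485/20622843 ≈ 4.1313)
n(b, J) = J + b
H = 26244/169 (H = (12 + (-6 + 0)/(-5 - 8))² = (12 - 6/(-13))² = (12 - 6*(-1/13))² = (12 + 6/13)² = (162/13)² = 26244/169 ≈ 155.29)
q/H = 85199485/(20622843*(26244/169)) = (85199485/20622843)*(169/26244) = 14398712965/541225891692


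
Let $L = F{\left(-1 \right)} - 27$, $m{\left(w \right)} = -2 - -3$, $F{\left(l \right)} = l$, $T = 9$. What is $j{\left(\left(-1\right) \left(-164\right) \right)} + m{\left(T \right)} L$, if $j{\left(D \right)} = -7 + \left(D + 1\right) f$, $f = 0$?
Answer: $-35$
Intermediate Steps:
$m{\left(w \right)} = 1$ ($m{\left(w \right)} = -2 + 3 = 1$)
$L = -28$ ($L = -1 - 27 = -28$)
$j{\left(D \right)} = -7$ ($j{\left(D \right)} = -7 + \left(D + 1\right) 0 = -7 + \left(1 + D\right) 0 = -7 + 0 = -7$)
$j{\left(\left(-1\right) \left(-164\right) \right)} + m{\left(T \right)} L = -7 + 1 \left(-28\right) = -7 - 28 = -35$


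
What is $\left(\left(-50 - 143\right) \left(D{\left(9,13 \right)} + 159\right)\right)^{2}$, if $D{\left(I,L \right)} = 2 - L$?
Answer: $815902096$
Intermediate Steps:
$\left(\left(-50 - 143\right) \left(D{\left(9,13 \right)} + 159\right)\right)^{2} = \left(\left(-50 - 143\right) \left(\left(2 - 13\right) + 159\right)\right)^{2} = \left(- 193 \left(\left(2 - 13\right) + 159\right)\right)^{2} = \left(- 193 \left(-11 + 159\right)\right)^{2} = \left(\left(-193\right) 148\right)^{2} = \left(-28564\right)^{2} = 815902096$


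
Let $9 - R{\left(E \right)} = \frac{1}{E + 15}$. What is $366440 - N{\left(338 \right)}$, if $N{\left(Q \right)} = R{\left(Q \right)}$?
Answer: $\frac{129350144}{353} \approx 3.6643 \cdot 10^{5}$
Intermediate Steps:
$R{\left(E \right)} = 9 - \frac{1}{15 + E}$ ($R{\left(E \right)} = 9 - \frac{1}{E + 15} = 9 - \frac{1}{15 + E}$)
$N{\left(Q \right)} = \frac{134 + 9 Q}{15 + Q}$
$366440 - N{\left(338 \right)} = 366440 - \frac{134 + 9 \cdot 338}{15 + 338} = 366440 - \frac{134 + 3042}{353} = 366440 - \frac{1}{353} \cdot 3176 = 366440 - \frac{3176}{353} = \frac{129350144}{353}$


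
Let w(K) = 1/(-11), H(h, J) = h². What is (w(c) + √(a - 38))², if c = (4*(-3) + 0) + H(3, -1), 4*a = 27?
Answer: (2 - 55*I*√5)²/484 ≈ -31.242 - 1.0164*I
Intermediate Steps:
a = 27/4 (a = (¼)*27 = 27/4 ≈ 6.7500)
c = -3 (c = (4*(-3) + 0) + 3² = (-12 + 0) + 9 = -12 + 9 = -3)
w(K) = -1/11
(w(c) + √(a - 38))² = (-1/11 + √(27/4 - 38))² = (-1/11 + √(-125/4))² = (-1/11 + 5*I*√5/2)²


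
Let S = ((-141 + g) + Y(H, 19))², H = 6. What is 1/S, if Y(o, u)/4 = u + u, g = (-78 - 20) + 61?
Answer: 1/676 ≈ 0.0014793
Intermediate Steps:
g = -37 (g = -98 + 61 = -37)
Y(o, u) = 8*u (Y(o, u) = 4*(u + u) = 4*(2*u) = 8*u)
S = 676 (S = ((-141 - 37) + 8*19)² = (-178 + 152)² = (-26)² = 676)
1/S = 1/676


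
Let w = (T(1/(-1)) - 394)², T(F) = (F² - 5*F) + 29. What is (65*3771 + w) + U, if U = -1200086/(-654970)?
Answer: 122478680103/327485 ≈ 3.7400e+5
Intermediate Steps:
U = 600043/327485 (U = -1200086*(-1/654970) = 600043/327485 ≈ 1.8323)
T(F) = 29 + F² - 5*F
w = 128881 (w = ((29 + (1/(-1))² - 5/(-1)) - 394)² = ((29 + (-1)² - 5*(-1)) - 394)² = ((29 + 1 + 5) - 394)² = (35 - 394)² = (-359)² = 128881)
(65*3771 + w) + U = (65*3771 + 128881) + 600043/327485 = (245115 + 128881) + 600043/327485 = 373996 + 600043/327485 = 122478680103/327485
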